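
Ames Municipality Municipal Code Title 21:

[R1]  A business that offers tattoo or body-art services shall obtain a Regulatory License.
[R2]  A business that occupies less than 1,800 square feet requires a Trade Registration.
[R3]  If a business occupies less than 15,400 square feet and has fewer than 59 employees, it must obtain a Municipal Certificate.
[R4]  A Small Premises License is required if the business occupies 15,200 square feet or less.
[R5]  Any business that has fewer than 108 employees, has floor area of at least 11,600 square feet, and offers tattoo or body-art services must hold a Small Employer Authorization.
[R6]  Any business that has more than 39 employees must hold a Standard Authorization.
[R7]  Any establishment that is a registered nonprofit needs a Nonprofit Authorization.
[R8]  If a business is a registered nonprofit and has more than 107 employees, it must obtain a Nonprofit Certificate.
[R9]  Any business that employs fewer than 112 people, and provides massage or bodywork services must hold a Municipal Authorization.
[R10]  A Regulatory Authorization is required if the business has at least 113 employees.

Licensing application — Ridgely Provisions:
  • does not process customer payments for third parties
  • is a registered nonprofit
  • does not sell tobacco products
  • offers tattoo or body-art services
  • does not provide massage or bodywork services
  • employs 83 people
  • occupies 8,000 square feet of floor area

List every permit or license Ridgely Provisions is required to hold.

Nonprofit Authorization, Regulatory License, Small Premises License, Standard Authorization

[R1] offers tattoo or body-art services → Regulatory License required.
[R2] floor area 8,000 square feet ≥ 1,800 square feet → Trade Registration not required.
[R3] floor area 8,000 square feet < 15,400 square feet; employees 83 ≥ 59 → Municipal Certificate not required.
[R4] floor area 8,000 square feet ≤ 15,200 square feet → Small Premises License required.
[R5] employees 83 < 108; floor area 8,000 square feet < 11,600 square feet; offers tattoo or body-art services → Small Employer Authorization not required.
[R6] employees 83 > 39 → Standard Authorization required.
[R7] is a registered nonprofit → Nonprofit Authorization required.
[R8] is a registered nonprofit; employees 83 ≤ 107 → Nonprofit Certificate not required.
[R9] employees 83 < 112; does not provide massage or bodywork services → Municipal Authorization not required.
[R10] employees 83 < 113 → Regulatory Authorization not required.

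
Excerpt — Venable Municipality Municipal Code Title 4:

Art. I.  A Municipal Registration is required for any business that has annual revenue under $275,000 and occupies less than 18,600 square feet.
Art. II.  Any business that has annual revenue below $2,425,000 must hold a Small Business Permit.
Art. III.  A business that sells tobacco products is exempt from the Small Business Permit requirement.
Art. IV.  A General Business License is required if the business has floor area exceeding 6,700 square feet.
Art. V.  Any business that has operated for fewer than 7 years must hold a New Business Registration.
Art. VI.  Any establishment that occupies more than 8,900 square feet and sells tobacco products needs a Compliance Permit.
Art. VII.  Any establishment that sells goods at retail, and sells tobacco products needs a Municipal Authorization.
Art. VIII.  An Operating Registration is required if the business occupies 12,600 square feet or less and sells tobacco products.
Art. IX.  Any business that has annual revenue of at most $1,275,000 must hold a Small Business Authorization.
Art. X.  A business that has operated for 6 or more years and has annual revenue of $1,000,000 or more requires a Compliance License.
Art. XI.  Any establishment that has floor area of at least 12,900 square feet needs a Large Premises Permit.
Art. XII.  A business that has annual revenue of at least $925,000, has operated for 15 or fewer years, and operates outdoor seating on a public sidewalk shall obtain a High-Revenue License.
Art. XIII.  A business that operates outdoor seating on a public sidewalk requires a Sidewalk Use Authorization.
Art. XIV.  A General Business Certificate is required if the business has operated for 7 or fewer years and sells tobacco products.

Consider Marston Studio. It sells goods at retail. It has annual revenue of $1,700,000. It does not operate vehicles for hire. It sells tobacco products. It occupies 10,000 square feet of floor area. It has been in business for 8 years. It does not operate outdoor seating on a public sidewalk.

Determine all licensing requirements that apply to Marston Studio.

Art. I. revenue $1,700,000 ≥ $275,000; floor area 10,000 square feet < 18,600 square feet → Municipal Registration not required.
Art. II. revenue $1,700,000 < $2,425,000 → Small Business Permit required.
Art. III. sells tobacco products → exempt from Small Business Permit.
Art. IV. floor area 10,000 square feet > 6,700 square feet → General Business License required.
Art. V. years in business 8 ≥ 7 → New Business Registration not required.
Art. VI. floor area 10,000 square feet > 8,900 square feet; sells tobacco products → Compliance Permit required.
Art. VII. sells goods at retail; sells tobacco products → Municipal Authorization required.
Art. VIII. floor area 10,000 square feet ≤ 12,600 square feet; sells tobacco products → Operating Registration required.
Art. IX. revenue $1,700,000 > $1,275,000 → Small Business Authorization not required.
Art. X. years in business 8 ≥ 6; revenue $1,700,000 ≥ $1,000,000 → Compliance License required.
Art. XI. floor area 10,000 square feet < 12,900 square feet → Large Premises Permit not required.
Art. XII. revenue $1,700,000 ≥ $925,000; years in business 8 ≤ 15; does not operate outdoor seating on a public sidewalk → High-Revenue License not required.
Art. XIII. does not operate outdoor seating on a public sidewalk → Sidewalk Use Authorization not required.
Art. XIV. years in business 8 > 7; sells tobacco products → General Business Certificate not required.

Compliance License, Compliance Permit, General Business License, Municipal Authorization, Operating Registration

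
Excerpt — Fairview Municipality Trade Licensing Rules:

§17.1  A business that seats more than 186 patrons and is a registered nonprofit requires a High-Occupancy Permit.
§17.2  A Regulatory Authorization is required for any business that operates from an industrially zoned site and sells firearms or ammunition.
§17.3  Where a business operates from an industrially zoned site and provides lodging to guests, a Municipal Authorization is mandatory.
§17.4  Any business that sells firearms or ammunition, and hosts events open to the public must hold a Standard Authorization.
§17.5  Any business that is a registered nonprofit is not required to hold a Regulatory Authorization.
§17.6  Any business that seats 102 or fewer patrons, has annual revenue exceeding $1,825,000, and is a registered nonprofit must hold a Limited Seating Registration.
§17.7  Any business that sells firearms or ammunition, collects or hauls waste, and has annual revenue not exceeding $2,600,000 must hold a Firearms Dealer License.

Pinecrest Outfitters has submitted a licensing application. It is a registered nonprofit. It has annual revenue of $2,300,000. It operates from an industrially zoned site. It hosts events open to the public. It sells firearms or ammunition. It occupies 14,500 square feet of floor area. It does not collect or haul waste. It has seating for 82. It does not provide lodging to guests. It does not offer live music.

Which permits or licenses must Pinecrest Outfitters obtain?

§17.1 seating 82 ≤ 186; is a registered nonprofit → High-Occupancy Permit not required.
§17.2 operates from an industrially zoned site; sells firearms or ammunition → Regulatory Authorization required.
§17.3 operates from an industrially zoned site; does not provide lodging to guests → Municipal Authorization not required.
§17.4 sells firearms or ammunition; hosts events open to the public → Standard Authorization required.
§17.5 is a registered nonprofit → exempt from Regulatory Authorization.
§17.6 seating 82 ≤ 102; revenue $2,300,000 > $1,825,000; is a registered nonprofit → Limited Seating Registration required.
§17.7 sells firearms or ammunition; does not collect or haul waste; revenue $2,300,000 ≤ $2,600,000 → Firearms Dealer License not required.

Limited Seating Registration, Standard Authorization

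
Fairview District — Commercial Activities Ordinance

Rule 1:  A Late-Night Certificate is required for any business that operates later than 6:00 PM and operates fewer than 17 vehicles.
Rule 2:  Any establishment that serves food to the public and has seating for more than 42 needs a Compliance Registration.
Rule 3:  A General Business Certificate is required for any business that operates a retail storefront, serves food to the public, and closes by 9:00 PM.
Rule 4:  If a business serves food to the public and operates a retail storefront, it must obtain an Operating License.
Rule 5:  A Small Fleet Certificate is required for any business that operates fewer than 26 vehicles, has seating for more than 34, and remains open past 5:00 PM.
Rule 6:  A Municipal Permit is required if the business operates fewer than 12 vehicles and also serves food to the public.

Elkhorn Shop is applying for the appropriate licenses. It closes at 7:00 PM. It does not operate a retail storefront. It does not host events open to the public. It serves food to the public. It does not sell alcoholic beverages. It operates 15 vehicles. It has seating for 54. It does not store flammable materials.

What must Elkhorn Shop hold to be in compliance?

Compliance Registration, Late-Night Certificate, Small Fleet Certificate

Rule 1: closes 7:00 PM, after 6:00 PM; vehicles 15 < 17 → Late-Night Certificate required.
Rule 2: serves food to the public; seating 54 > 42 → Compliance Registration required.
Rule 3: does not operate a retail storefront; serves food to the public; closes 7:00 PM, at/before 9:00 PM → General Business Certificate not required.
Rule 4: serves food to the public; does not operate a retail storefront → Operating License not required.
Rule 5: vehicles 15 < 26; seating 54 > 34; closes 7:00 PM, after 5:00 PM → Small Fleet Certificate required.
Rule 6: vehicles 15 ≥ 12; serves food to the public → Municipal Permit not required.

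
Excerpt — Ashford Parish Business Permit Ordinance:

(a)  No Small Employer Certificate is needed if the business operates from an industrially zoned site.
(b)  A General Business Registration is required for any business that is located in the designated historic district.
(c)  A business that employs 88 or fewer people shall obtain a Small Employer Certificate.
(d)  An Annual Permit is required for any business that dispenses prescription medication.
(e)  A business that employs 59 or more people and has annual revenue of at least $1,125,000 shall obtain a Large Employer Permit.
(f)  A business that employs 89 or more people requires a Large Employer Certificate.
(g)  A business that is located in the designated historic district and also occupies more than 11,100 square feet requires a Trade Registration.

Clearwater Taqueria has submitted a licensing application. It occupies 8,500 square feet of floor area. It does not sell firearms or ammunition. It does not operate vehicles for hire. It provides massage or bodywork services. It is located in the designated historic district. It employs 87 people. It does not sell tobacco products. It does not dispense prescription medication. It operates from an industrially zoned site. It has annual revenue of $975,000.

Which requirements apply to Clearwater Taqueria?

(a) operates from an industrially zoned site → exempt from Small Employer Certificate.
(b) is located in the designated historic district → General Business Registration required.
(c) employees 87 ≤ 88 → Small Employer Certificate required.
(d) does not dispense prescription medication → Annual Permit not required.
(e) employees 87 ≥ 59; revenue $975,000 < $1,125,000 → Large Employer Permit not required.
(f) employees 87 < 89 → Large Employer Certificate not required.
(g) is located in the designated historic district; floor area 8,500 square feet ≤ 11,100 square feet → Trade Registration not required.

General Business Registration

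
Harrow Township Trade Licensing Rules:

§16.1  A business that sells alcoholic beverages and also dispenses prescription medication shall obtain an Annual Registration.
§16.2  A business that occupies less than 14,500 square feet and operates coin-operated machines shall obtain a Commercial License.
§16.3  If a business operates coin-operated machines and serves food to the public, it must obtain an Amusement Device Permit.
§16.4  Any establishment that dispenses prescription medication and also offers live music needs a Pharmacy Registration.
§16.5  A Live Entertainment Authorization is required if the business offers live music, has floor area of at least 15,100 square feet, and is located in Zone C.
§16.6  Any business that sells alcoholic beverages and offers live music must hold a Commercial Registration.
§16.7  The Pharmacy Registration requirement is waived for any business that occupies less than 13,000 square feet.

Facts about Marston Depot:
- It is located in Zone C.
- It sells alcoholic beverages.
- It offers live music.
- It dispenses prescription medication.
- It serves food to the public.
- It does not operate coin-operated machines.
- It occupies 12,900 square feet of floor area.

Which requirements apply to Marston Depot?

§16.1 sells alcoholic beverages; dispenses prescription medication → Annual Registration required.
§16.2 floor area 12,900 square feet < 14,500 square feet; does not operate coin-operated machines → Commercial License not required.
§16.3 does not operate coin-operated machines; serves food to the public → Amusement Device Permit not required.
§16.4 dispenses prescription medication; offers live music → Pharmacy Registration required.
§16.5 offers live music; floor area 12,900 square feet < 15,100 square feet; is located in Zone C → Live Entertainment Authorization not required.
§16.6 sells alcoholic beverages; offers live music → Commercial Registration required.
§16.7 floor area 12,900 square feet < 13,000 square feet → exempt from Pharmacy Registration.

Annual Registration, Commercial Registration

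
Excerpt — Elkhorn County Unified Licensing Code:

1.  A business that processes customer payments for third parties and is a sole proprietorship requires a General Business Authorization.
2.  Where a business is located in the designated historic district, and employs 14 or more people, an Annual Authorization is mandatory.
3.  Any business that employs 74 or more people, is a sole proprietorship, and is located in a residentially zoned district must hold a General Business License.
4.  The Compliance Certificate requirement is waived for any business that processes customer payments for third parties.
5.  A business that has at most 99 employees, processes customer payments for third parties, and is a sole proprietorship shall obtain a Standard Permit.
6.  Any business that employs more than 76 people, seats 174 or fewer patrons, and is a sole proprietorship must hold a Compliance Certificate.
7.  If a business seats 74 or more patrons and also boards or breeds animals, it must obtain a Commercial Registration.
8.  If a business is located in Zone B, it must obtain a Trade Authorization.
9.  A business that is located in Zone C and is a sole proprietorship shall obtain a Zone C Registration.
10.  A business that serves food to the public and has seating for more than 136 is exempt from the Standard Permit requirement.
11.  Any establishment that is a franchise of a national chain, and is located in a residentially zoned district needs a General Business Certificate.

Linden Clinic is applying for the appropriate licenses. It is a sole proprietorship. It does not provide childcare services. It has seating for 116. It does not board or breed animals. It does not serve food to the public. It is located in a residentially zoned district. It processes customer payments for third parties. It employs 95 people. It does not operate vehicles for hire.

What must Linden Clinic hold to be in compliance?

General Business Authorization, General Business License, Standard Permit

1. processes customer payments for third parties; is a sole proprietorship → General Business Authorization required.
2. is located in a residentially zoned district (not: is located in the designated historic district); employees 95 ≥ 14 → Annual Authorization not required.
3. employees 95 ≥ 74; is a sole proprietorship; is located in a residentially zoned district → General Business License required.
4. processes customer payments for third parties → exempt from Compliance Certificate.
5. employees 95 ≤ 99; processes customer payments for third parties; is a sole proprietorship → Standard Permit required.
6. employees 95 > 76; seating 116 ≤ 174; is a sole proprietorship → Compliance Certificate required.
7. seating 116 ≥ 74; does not board or breed animals → Commercial Registration not required.
8. is located in a residentially zoned district (not: is located in Zone B) → Trade Authorization not required.
9. is located in a residentially zoned district (not: is located in Zone C); is a sole proprietorship → Zone C Registration not required.
10. does not serve food to the public; seating 116 ≤ 136 → Standard Permit exemption does not apply.
11. is a sole proprietorship (not: is a franchise of a national chain); is located in a residentially zoned district → General Business Certificate not required.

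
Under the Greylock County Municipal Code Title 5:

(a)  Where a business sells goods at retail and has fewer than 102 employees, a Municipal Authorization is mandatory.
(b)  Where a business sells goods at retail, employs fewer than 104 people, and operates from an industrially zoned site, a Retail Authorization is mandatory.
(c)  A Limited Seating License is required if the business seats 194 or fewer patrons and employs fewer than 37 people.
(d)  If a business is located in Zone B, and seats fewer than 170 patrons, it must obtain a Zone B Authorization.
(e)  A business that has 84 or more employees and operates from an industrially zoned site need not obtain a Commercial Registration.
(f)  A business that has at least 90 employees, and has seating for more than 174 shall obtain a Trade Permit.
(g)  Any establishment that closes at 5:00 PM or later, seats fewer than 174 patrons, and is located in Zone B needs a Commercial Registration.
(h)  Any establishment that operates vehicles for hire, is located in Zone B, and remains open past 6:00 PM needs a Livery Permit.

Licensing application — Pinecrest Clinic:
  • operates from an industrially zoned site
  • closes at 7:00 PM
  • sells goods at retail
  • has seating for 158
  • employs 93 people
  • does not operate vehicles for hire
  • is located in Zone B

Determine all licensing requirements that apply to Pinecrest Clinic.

(a) sells goods at retail; employees 93 < 102 → Municipal Authorization required.
(b) sells goods at retail; employees 93 < 104; operates from an industrially zoned site → Retail Authorization required.
(c) seating 158 ≤ 194; employees 93 ≥ 37 → Limited Seating License not required.
(d) is located in Zone B; seating 158 < 170 → Zone B Authorization required.
(e) employees 93 ≥ 84; operates from an industrially zoned site → exempt from Commercial Registration.
(f) employees 93 ≥ 90; seating 158 ≤ 174 → Trade Permit not required.
(g) closes 7:00 PM, after 5:00 PM; seating 158 < 174; is located in Zone B → Commercial Registration required.
(h) does not operate vehicles for hire; is located in Zone B; closes 7:00 PM, after 6:00 PM → Livery Permit not required.

Municipal Authorization, Retail Authorization, Zone B Authorization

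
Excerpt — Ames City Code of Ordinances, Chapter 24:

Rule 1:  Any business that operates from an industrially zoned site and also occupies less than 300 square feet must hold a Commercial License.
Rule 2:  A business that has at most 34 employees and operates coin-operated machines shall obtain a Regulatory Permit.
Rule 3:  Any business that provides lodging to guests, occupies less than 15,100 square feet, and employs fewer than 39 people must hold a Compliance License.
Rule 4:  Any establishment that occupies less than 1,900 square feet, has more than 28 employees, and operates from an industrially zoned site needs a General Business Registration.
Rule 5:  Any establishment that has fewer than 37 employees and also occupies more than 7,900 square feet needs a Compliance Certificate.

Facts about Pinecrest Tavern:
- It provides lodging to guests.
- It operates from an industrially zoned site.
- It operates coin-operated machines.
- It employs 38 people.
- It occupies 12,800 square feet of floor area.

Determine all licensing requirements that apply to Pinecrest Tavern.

Rule 1: operates from an industrially zoned site; floor area 12,800 square feet ≥ 300 square feet → Commercial License not required.
Rule 2: employees 38 > 34; operates coin-operated machines → Regulatory Permit not required.
Rule 3: provides lodging to guests; floor area 12,800 square feet < 15,100 square feet; employees 38 < 39 → Compliance License required.
Rule 4: floor area 12,800 square feet ≥ 1,900 square feet; employees 38 > 28; operates from an industrially zoned site → General Business Registration not required.
Rule 5: employees 38 ≥ 37; floor area 12,800 square feet > 7,900 square feet → Compliance Certificate not required.

Compliance License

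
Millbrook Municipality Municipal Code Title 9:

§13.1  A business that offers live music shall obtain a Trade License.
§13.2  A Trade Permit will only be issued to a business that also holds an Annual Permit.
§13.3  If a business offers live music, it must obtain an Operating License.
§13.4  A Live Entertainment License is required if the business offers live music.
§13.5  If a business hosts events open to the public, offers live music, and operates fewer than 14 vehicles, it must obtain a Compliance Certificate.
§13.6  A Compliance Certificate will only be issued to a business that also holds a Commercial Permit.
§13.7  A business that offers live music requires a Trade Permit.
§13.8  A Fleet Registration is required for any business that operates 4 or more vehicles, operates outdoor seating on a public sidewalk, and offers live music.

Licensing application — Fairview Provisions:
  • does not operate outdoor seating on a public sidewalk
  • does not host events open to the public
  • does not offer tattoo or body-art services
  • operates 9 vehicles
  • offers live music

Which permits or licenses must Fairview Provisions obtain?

§13.1 offers live music → Trade License required.
§13.2 Trade Permit is required → Annual Permit also required.
§13.3 offers live music → Operating License required.
§13.4 offers live music → Live Entertainment License required.
§13.5 does not host events open to the public; offers live music; vehicles 9 < 14 → Compliance Certificate not required.
§13.6 Compliance Certificate is not required → no effect.
§13.7 offers live music → Trade Permit required.
§13.8 vehicles 9 ≥ 4; does not operate outdoor seating on a public sidewalk; offers live music → Fleet Registration not required.

Annual Permit, Live Entertainment License, Operating License, Trade License, Trade Permit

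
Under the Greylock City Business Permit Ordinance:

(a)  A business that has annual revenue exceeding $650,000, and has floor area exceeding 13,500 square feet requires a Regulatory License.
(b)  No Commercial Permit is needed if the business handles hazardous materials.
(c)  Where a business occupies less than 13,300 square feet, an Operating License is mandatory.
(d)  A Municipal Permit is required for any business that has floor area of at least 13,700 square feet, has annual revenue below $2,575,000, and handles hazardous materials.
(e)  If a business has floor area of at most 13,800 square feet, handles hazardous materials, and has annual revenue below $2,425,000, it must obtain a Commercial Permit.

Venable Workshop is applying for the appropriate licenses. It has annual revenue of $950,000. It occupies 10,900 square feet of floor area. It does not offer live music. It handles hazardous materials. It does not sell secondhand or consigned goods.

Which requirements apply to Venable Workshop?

Operating License

(a) revenue $950,000 > $650,000; floor area 10,900 square feet ≤ 13,500 square feet → Regulatory License not required.
(b) handles hazardous materials → exempt from Commercial Permit.
(c) floor area 10,900 square feet < 13,300 square feet → Operating License required.
(d) floor area 10,900 square feet < 13,700 square feet; revenue $950,000 < $2,575,000; handles hazardous materials → Municipal Permit not required.
(e) floor area 10,900 square feet ≤ 13,800 square feet; handles hazardous materials; revenue $950,000 < $2,425,000 → Commercial Permit required.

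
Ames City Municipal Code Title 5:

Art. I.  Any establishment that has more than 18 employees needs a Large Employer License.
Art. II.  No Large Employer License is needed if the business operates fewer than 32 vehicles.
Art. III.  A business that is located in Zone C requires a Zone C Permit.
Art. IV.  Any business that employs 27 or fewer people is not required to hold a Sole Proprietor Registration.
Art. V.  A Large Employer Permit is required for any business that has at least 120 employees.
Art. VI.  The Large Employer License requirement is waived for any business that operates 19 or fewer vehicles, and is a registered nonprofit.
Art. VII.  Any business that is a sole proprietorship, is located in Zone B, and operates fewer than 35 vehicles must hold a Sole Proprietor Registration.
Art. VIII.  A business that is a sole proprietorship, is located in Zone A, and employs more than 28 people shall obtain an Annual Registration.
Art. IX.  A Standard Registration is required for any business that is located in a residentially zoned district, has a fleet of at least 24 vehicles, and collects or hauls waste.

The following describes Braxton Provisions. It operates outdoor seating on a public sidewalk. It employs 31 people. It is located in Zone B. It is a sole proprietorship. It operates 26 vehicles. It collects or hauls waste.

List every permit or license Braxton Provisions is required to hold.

Art. I. employees 31 > 18 → Large Employer License required.
Art. II. vehicles 26 < 32 → exempt from Large Employer License.
Art. III. is located in Zone B (not: is located in Zone C) → Zone C Permit not required.
Art. IV. employees 31 > 27 → Sole Proprietor Registration exemption does not apply.
Art. V. employees 31 < 120 → Large Employer Permit not required.
Art. VI. vehicles 26 > 19; is a sole proprietorship (not: is a registered nonprofit) → Large Employer License exemption does not apply.
Art. VII. is a sole proprietorship; is located in Zone B; vehicles 26 < 35 → Sole Proprietor Registration required.
Art. VIII. is a sole proprietorship; is located in Zone B (not: is located in Zone A); employees 31 > 28 → Annual Registration not required.
Art. IX. is located in Zone B (not: is located in a residentially zoned district); vehicles 26 ≥ 24; collects or hauls waste → Standard Registration not required.

Sole Proprietor Registration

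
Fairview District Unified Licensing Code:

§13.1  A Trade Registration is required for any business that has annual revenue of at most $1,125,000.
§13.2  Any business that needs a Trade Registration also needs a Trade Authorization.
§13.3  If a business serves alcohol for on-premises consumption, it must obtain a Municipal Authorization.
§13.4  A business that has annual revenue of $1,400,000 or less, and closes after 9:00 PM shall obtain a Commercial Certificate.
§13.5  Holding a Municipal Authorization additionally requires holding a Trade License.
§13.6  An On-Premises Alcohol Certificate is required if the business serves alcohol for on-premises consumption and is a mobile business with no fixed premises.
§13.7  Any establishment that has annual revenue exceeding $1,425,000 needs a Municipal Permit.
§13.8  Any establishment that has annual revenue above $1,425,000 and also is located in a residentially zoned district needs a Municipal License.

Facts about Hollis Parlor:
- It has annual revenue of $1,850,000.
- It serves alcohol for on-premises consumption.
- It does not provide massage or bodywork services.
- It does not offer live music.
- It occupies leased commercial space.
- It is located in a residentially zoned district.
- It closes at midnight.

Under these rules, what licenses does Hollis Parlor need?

Municipal Authorization, Municipal License, Municipal Permit, Trade License

§13.1 revenue $1,850,000 > $1,125,000 → Trade Registration not required.
§13.2 Trade Registration is not required → no effect.
§13.3 serves alcohol for on-premises consumption → Municipal Authorization required.
§13.4 revenue $1,850,000 > $1,400,000; closes midnight, after 9:00 PM → Commercial Certificate not required.
§13.5 Municipal Authorization is required → Trade License also required.
§13.6 serves alcohol for on-premises consumption; occupies leased commercial space (not: is a mobile business with no fixed premises) → On-Premises Alcohol Certificate not required.
§13.7 revenue $1,850,000 > $1,425,000 → Municipal Permit required.
§13.8 revenue $1,850,000 > $1,425,000; is located in a residentially zoned district → Municipal License required.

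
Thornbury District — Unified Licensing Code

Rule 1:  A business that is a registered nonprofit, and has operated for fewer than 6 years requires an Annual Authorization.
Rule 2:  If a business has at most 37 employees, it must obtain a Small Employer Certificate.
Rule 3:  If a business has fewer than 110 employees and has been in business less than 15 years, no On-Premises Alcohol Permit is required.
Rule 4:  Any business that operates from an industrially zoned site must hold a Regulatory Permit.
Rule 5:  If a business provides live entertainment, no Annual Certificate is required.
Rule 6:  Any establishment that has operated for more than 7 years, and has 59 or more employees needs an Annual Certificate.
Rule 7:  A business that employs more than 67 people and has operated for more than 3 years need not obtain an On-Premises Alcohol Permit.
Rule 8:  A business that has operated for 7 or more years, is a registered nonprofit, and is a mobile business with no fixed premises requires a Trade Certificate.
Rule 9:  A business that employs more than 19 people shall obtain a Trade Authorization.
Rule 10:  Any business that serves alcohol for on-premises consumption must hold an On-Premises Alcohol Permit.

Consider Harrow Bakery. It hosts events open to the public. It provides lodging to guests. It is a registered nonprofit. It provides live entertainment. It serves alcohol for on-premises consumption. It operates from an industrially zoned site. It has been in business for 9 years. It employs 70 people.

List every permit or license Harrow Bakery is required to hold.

Rule 1: is a registered nonprofit; years in business 9 ≥ 6 → Annual Authorization not required.
Rule 2: employees 70 > 37 → Small Employer Certificate not required.
Rule 3: employees 70 < 110; years in business 9 < 15 → exempt from On-Premises Alcohol Permit.
Rule 4: operates from an industrially zoned site → Regulatory Permit required.
Rule 5: provides live entertainment → exempt from Annual Certificate.
Rule 6: years in business 9 > 7; employees 70 ≥ 59 → Annual Certificate required.
Rule 7: employees 70 > 67; years in business 9 > 3 → exempt from On-Premises Alcohol Permit.
Rule 8: years in business 9 ≥ 7; is a registered nonprofit; operates from an industrially zoned site (not: is a mobile business with no fixed premises) → Trade Certificate not required.
Rule 9: employees 70 > 19 → Trade Authorization required.
Rule 10: serves alcohol for on-premises consumption → On-Premises Alcohol Permit required.

Regulatory Permit, Trade Authorization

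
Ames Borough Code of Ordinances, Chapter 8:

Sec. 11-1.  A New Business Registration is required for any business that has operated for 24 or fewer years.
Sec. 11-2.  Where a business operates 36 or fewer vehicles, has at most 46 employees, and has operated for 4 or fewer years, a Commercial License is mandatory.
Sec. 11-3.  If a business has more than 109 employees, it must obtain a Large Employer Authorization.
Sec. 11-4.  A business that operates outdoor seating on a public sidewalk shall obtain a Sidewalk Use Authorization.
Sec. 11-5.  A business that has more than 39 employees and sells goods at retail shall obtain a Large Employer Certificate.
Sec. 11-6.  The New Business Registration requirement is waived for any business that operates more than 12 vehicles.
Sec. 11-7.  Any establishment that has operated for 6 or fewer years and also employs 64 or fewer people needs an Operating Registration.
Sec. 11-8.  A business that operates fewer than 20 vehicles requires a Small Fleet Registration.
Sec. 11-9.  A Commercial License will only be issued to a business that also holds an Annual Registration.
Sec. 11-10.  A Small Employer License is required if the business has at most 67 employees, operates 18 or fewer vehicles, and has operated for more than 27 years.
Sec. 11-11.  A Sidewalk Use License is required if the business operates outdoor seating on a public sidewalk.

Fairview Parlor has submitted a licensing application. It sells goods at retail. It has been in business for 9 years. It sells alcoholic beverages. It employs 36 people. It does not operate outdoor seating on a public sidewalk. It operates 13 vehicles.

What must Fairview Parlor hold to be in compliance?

Small Fleet Registration

Sec. 11-1. years in business 9 ≤ 24 → New Business Registration required.
Sec. 11-2. vehicles 13 ≤ 36; employees 36 ≤ 46; years in business 9 > 4 → Commercial License not required.
Sec. 11-3. employees 36 ≤ 109 → Large Employer Authorization not required.
Sec. 11-4. does not operate outdoor seating on a public sidewalk → Sidewalk Use Authorization not required.
Sec. 11-5. employees 36 ≤ 39; sells goods at retail → Large Employer Certificate not required.
Sec. 11-6. vehicles 13 > 12 → exempt from New Business Registration.
Sec. 11-7. years in business 9 > 6; employees 36 ≤ 64 → Operating Registration not required.
Sec. 11-8. vehicles 13 < 20 → Small Fleet Registration required.
Sec. 11-9. Commercial License is not required → no effect.
Sec. 11-10. employees 36 ≤ 67; vehicles 13 ≤ 18; years in business 9 ≤ 27 → Small Employer License not required.
Sec. 11-11. does not operate outdoor seating on a public sidewalk → Sidewalk Use License not required.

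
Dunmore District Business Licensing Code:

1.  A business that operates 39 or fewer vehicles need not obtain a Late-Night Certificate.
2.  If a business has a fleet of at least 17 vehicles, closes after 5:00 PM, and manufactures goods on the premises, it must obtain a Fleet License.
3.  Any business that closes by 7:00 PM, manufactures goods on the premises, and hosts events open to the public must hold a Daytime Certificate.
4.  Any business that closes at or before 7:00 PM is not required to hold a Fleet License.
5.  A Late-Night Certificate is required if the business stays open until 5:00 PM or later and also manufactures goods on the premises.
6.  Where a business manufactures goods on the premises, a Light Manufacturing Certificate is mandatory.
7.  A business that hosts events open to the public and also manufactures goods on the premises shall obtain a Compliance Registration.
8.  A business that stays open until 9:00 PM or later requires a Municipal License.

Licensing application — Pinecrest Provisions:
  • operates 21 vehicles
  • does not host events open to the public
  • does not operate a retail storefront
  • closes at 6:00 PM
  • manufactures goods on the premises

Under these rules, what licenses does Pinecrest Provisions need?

1. vehicles 21 ≤ 39 → exempt from Late-Night Certificate.
2. vehicles 21 ≥ 17; closes 6:00 PM, after 5:00 PM; manufactures goods on the premises → Fleet License required.
3. closes 6:00 PM, at/before 7:00 PM; manufactures goods on the premises; does not host events open to the public → Daytime Certificate not required.
4. closes 6:00 PM, at/before 7:00 PM → exempt from Fleet License.
5. closes 6:00 PM, after 5:00 PM; manufactures goods on the premises → Late-Night Certificate required.
6. manufactures goods on the premises → Light Manufacturing Certificate required.
7. does not host events open to the public; manufactures goods on the premises → Compliance Registration not required.
8. closes 6:00 PM, at/before 9:00 PM → Municipal License not required.

Light Manufacturing Certificate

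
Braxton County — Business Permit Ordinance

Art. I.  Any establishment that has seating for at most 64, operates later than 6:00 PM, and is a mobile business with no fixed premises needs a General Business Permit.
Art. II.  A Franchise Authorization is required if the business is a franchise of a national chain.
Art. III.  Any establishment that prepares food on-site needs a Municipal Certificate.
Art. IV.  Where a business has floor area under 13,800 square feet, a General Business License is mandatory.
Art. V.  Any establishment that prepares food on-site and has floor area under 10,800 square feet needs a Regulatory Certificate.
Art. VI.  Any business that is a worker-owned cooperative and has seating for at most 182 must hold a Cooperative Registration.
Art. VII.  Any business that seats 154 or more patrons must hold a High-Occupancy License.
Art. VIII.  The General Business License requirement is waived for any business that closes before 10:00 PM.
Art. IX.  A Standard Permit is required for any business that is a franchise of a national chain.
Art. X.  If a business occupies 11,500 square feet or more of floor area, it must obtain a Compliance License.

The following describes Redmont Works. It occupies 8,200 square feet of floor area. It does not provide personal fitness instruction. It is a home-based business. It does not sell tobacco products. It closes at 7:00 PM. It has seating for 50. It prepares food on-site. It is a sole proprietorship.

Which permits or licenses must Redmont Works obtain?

Municipal Certificate, Regulatory Certificate

Art. I. seating 50 ≤ 64; closes 7:00 PM, after 6:00 PM; is a home-based business (not: is a mobile business with no fixed premises) → General Business Permit not required.
Art. II. is a sole proprietorship (not: is a franchise of a national chain) → Franchise Authorization not required.
Art. III. prepares food on-site → Municipal Certificate required.
Art. IV. floor area 8,200 square feet < 13,800 square feet → General Business License required.
Art. V. prepares food on-site; floor area 8,200 square feet < 10,800 square feet → Regulatory Certificate required.
Art. VI. is a sole proprietorship (not: is a worker-owned cooperative); seating 50 ≤ 182 → Cooperative Registration not required.
Art. VII. seating 50 < 154 → High-Occupancy License not required.
Art. VIII. closes 7:00 PM, at/before 10:00 PM → exempt from General Business License.
Art. IX. is a sole proprietorship (not: is a franchise of a national chain) → Standard Permit not required.
Art. X. floor area 8,200 square feet < 11,500 square feet → Compliance License not required.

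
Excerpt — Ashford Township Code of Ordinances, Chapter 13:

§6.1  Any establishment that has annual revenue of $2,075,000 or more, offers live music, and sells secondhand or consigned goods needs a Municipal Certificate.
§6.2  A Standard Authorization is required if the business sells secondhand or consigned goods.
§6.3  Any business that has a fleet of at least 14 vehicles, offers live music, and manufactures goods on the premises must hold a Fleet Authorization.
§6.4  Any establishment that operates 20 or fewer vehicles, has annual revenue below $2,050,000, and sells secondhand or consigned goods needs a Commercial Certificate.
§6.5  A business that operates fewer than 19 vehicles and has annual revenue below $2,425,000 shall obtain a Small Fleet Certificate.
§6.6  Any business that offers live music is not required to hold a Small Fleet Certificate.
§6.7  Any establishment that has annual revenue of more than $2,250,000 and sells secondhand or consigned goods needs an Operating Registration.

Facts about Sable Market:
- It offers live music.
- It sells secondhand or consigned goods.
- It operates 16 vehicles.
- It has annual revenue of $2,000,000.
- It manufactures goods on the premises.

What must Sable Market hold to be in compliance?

§6.1 revenue $2,000,000 < $2,075,000; offers live music; sells secondhand or consigned goods → Municipal Certificate not required.
§6.2 sells secondhand or consigned goods → Standard Authorization required.
§6.3 vehicles 16 ≥ 14; offers live music; manufactures goods on the premises → Fleet Authorization required.
§6.4 vehicles 16 ≤ 20; revenue $2,000,000 < $2,050,000; sells secondhand or consigned goods → Commercial Certificate required.
§6.5 vehicles 16 < 19; revenue $2,000,000 < $2,425,000 → Small Fleet Certificate required.
§6.6 offers live music → exempt from Small Fleet Certificate.
§6.7 revenue $2,000,000 ≤ $2,250,000; sells secondhand or consigned goods → Operating Registration not required.

Commercial Certificate, Fleet Authorization, Standard Authorization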